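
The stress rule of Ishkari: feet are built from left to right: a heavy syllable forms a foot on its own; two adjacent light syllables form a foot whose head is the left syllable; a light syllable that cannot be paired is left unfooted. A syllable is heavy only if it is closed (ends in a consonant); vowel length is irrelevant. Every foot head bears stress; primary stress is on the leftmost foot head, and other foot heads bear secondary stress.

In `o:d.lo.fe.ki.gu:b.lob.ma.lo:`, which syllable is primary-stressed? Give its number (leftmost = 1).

Weights: 1 o:d H, 2 lo L, 3 fe L, 4 ki L, 5 gu:b H, 6 lob H, 7 ma L, 8 lo: L.
Parse left to right (heavy = foot alone; LL = one foot; stranded L unfooted): (ˈo:d) (ˈlo.fe) ki (ˈgu:b) (ˈlob) (ˈma.lo:).
Foot heads: 1, 2, 5, 6, 7.
Primary stress on the leftmost head = syllable 1.
Primary stress: syllable 1 → ˈo:d.lo.fe.ki.gu:b.lob.ma.lo:.

1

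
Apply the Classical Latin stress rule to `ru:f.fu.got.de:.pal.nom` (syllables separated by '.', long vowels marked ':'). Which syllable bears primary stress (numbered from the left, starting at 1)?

5

Classical Latin: stress the penult if heavy (long vowel or closed), else the antepenult.
Weights: 4 de: H, 5 pal H, 6 nom H.
The penult (syllable 5, pal) is heavy, so it takes stress.
Stress on syllable 5: ru:f.fu.got.de:.ˈpal.nom.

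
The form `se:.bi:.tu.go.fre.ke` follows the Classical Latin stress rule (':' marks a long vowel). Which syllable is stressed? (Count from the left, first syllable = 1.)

4

Classical Latin: stress the penult if heavy (long vowel or closed), else the antepenult.
Weights: 4 go L, 5 fre L, 6 ke L.
The penult (syllable 5, fre) is light, so stress falls on the antepenult (syllable 4, go).
Stress on syllable 4: se:.bi:.tu.ˈgo.fre.ke.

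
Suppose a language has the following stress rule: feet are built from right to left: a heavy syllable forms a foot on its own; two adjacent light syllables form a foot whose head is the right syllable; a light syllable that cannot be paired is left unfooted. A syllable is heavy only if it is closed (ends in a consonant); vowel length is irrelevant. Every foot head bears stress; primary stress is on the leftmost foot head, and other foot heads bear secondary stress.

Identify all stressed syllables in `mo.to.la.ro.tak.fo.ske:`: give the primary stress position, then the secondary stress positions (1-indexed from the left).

primary 2, secondary 4, 5, 7

Weights: 1 mo L, 2 to L, 3 la L, 4 ro L, 5 tak H, 6 fo L, 7 ske: L.
Parse right to left (heavy = foot alone; LL = one foot; stranded L unfooted): (mo.ˈto) (la.ˈro) (ˈtak) (fo.ˈske:).
Foot heads: 2, 4, 5, 7.
Primary stress on the leftmost head = syllable 2.
Secondary stress on 4, 5, 7: mo.ˈto.la.ˌro.ˌtak.fo.ˌske:.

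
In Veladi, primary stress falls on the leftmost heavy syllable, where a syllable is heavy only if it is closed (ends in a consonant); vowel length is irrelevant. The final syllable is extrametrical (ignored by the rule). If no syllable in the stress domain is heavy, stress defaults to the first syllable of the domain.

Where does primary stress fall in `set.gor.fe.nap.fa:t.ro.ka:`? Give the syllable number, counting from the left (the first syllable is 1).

The final syllable (7, ka:) is extrametrical; the stress domain is syllables 1–6.
Weights: 1 set H, 2 gor H, 3 fe L, 4 nap H, 5 fa:t H, 6 ro L.
Heavy syllables in the domain: 1, 2, 4, 5. The leftmost is syllable 1 (set).
Primary stress: syllable 1 → ˈset.gor.fe.nap.fa:t.ro.ka:.

1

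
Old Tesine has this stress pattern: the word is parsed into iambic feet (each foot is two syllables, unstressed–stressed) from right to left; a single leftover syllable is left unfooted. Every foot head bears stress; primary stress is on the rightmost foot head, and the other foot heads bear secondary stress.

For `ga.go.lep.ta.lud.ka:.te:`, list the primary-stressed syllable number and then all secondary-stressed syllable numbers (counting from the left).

primary 7, secondary 3, 5

Parse right to left into iambic (σˈσ) feet: ga (go.ˈlep) (ta.ˈlud) (ka:.ˈte:). Syllable 1 is left unfooted.
Foot heads (stressed positions): 3, 5, 7.
End Rule Rightmost: primary stress on the rightmost head = syllable 7.
Secondary stress on 3, 5: ga.go.ˌlep.ta.ˌlud.ka:.ˈte:.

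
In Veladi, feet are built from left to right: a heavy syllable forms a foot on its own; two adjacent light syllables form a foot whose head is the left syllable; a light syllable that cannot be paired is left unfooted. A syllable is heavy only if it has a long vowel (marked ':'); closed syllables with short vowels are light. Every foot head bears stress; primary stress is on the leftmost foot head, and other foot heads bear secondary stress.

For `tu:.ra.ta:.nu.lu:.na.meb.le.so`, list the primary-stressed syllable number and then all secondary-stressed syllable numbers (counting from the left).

primary 1, secondary 3, 5, 6, 8

Weights: 1 tu: H, 2 ra L, 3 ta: H, 4 nu L, 5 lu: H, 6 na L, 7 meb L, 8 le L, 9 so L.
Parse left to right (heavy = foot alone; LL = one foot; stranded L unfooted): (ˈtu:) ra (ˈta:) nu (ˈlu:) (ˈna.meb) (ˈle.so).
Foot heads: 1, 3, 5, 6, 8.
Primary stress on the leftmost head = syllable 1.
Secondary stress on 3, 5, 6, 8: ˈtu:.ra.ˌta:.nu.ˌlu:.ˌna.meb.ˌle.so.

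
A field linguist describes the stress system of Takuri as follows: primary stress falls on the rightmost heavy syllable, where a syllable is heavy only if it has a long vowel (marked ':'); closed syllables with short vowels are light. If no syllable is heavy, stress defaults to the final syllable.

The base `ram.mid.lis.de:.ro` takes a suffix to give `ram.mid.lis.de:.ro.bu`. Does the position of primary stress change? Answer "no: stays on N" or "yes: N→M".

no: stays on 4

Base `ram.mid.lis.de:.ro` (5 syllables):
  Weights: 1 ram L, 2 mid L, 3 lis L, 4 de: H, 5 ro L.
  Heavy syllables in the domain: 4. The rightmost is syllable 4 (de:).
  → primary stress on syllable 4.
Suffixed `ram.mid.lis.de:.ro.bu` (6 syllables):
  Weights: 1 ram L, 2 mid L, 3 lis L, 4 de: H, 5 ro L, 6 bu L.
  Heavy syllables in the domain: 4. The rightmost is syllable 4 (de:).
  → primary stress on syllable 4.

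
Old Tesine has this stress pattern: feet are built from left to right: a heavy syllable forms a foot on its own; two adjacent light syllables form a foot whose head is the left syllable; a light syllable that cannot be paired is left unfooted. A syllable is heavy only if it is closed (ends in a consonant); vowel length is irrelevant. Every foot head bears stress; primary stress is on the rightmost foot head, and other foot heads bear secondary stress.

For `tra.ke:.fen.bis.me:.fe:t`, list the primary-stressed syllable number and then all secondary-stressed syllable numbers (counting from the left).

Weights: 1 tra L, 2 ke: L, 3 fen H, 4 bis H, 5 me: L, 6 fe:t H.
Parse left to right (heavy = foot alone; LL = one foot; stranded L unfooted): (ˈtra.ke:) (ˈfen) (ˈbis) me: (ˈfe:t).
Foot heads: 1, 3, 4, 6.
Primary stress on the rightmost head = syllable 6.
Secondary stress on 1, 3, 4: ˌtra.ke:.ˌfen.ˌbis.me:.ˈfe:t.

primary 6, secondary 1, 3, 4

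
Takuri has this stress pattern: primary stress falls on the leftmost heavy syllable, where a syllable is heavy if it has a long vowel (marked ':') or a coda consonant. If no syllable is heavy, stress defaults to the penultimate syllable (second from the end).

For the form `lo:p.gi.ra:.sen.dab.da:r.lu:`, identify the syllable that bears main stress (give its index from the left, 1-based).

1

Weights: 1 lo:p H, 2 gi L, 3 ra: H, 4 sen H, 5 dab H, 6 da:r H, 7 lu: H.
Heavy syllables in the domain: 1, 3, 4, 5, 6, 7. The leftmost is syllable 1 (lo:p).
Primary stress: syllable 1 → ˈlo:p.gi.ra:.sen.dab.da:r.lu:.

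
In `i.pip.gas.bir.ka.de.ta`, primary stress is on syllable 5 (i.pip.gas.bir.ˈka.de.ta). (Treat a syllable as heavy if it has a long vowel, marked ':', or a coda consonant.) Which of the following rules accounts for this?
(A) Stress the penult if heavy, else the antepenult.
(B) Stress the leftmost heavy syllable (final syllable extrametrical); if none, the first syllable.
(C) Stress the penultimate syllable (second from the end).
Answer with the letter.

Rule A → syllable 5 ✓.
Rule B → syllable 2 (observed: 5).
Rule C → syllable 6 (observed: 5).

A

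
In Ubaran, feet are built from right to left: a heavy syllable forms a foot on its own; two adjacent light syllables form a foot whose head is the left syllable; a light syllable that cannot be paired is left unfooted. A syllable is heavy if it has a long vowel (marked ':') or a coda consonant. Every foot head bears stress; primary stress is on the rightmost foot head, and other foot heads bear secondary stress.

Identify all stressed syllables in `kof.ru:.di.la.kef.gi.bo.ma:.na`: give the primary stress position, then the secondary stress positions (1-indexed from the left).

primary 8, secondary 1, 2, 3, 5, 6

Weights: 1 kof H, 2 ru: H, 3 di L, 4 la L, 5 kef H, 6 gi L, 7 bo L, 8 ma: H, 9 na L.
Parse right to left (heavy = foot alone; LL = one foot; stranded L unfooted): (ˈkof) (ˈru:) (ˈdi.la) (ˈkef) (ˈgi.bo) (ˈma:) na.
Foot heads: 1, 2, 3, 5, 6, 8.
Primary stress on the rightmost head = syllable 8.
Secondary stress on 1, 2, 3, 5, 6: ˌkof.ˌru:.ˌdi.la.ˌkef.ˌgi.bo.ˈma:.na.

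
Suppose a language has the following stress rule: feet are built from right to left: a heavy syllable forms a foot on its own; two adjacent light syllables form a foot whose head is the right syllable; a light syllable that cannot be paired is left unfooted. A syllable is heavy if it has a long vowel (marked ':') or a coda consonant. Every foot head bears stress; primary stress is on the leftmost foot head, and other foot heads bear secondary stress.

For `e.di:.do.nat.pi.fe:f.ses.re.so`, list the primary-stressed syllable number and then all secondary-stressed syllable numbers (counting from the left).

Weights: 1 e L, 2 di: H, 3 do L, 4 nat H, 5 pi L, 6 fe:f H, 7 ses H, 8 re L, 9 so L.
Parse right to left (heavy = foot alone; LL = one foot; stranded L unfooted): e (ˈdi:) do (ˈnat) pi (ˈfe:f) (ˈses) (re.ˈso).
Foot heads: 2, 4, 6, 7, 9.
Primary stress on the leftmost head = syllable 2.
Secondary stress on 4, 6, 7, 9: e.ˈdi:.do.ˌnat.pi.ˌfe:f.ˌses.re.ˌso.

primary 2, secondary 4, 6, 7, 9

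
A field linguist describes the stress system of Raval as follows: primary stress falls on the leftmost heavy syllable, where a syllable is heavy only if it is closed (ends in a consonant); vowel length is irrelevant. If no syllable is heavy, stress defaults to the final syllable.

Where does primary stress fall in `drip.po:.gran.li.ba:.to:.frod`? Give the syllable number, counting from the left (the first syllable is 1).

1

Weights: 1 drip H, 2 po: L, 3 gran H, 4 li L, 5 ba: L, 6 to: L, 7 frod H.
Heavy syllables in the domain: 1, 3, 7. The leftmost is syllable 1 (drip).
Primary stress: syllable 1 → ˈdrip.po:.gran.li.ba:.to:.frod.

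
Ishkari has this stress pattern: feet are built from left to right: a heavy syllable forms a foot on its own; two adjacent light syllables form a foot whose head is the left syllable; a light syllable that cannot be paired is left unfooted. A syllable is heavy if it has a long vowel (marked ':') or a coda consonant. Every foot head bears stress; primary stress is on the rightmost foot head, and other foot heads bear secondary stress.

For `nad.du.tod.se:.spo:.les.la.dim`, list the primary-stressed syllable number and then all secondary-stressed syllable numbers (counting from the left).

primary 8, secondary 1, 3, 4, 5, 6

Weights: 1 nad H, 2 du L, 3 tod H, 4 se: H, 5 spo: H, 6 les H, 7 la L, 8 dim H.
Parse left to right (heavy = foot alone; LL = one foot; stranded L unfooted): (ˈnad) du (ˈtod) (ˈse:) (ˈspo:) (ˈles) la (ˈdim).
Foot heads: 1, 3, 4, 5, 6, 8.
Primary stress on the rightmost head = syllable 8.
Secondary stress on 1, 3, 4, 5, 6: ˌnad.du.ˌtod.ˌse:.ˌspo:.ˌles.la.ˈdim.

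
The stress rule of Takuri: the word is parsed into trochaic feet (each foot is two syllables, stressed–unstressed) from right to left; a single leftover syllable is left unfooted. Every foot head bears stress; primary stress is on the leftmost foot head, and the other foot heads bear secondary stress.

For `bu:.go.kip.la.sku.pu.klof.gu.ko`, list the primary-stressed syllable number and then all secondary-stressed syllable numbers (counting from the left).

primary 2, secondary 4, 6, 8

Parse right to left into trochaic (ˈσσ) feet: bu: (ˈgo.kip) (ˈla.sku) (ˈpu.klof) (ˈgu.ko). Syllable 1 is left unfooted.
Foot heads (stressed positions): 2, 4, 6, 8.
End Rule Leftmost: primary stress on the leftmost head = syllable 2.
Secondary stress on 4, 6, 8: bu:.ˈgo.kip.ˌla.sku.ˌpu.klof.ˌgu.ko.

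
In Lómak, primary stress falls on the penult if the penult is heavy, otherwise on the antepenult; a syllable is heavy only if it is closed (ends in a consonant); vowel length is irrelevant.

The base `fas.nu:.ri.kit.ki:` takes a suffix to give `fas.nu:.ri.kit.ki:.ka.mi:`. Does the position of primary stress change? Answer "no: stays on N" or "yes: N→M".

Base `fas.nu:.ri.kit.ki:` (5 syllables):
  Weights: 3 ri L, 4 kit H, 5 ki: L.
  The penult (syllable 4, kit) is heavy, so it takes stress.
  → primary stress on syllable 4.
Suffixed `fas.nu:.ri.kit.ki:.ka.mi:` (7 syllables):
  Weights: 5 ki: L, 6 ka L, 7 mi: L.
  The penult (syllable 6, ka) is light, so stress falls on the antepenult (syllable 5, ki:).
  → primary stress on syllable 5.

yes: 4→5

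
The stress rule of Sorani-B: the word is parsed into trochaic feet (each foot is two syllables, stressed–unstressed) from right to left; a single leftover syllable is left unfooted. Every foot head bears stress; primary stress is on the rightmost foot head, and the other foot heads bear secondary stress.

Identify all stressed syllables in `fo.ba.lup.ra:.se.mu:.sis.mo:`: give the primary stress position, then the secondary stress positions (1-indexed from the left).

Parse right to left into trochaic (ˈσσ) feet: (ˈfo.ba) (ˈlup.ra:) (ˈse.mu:) (ˈsis.mo:).
Foot heads (stressed positions): 1, 3, 5, 7.
End Rule Rightmost: primary stress on the rightmost head = syllable 7.
Secondary stress on 1, 3, 5: ˌfo.ba.ˌlup.ra:.ˌse.mu:.ˈsis.mo:.

primary 7, secondary 1, 3, 5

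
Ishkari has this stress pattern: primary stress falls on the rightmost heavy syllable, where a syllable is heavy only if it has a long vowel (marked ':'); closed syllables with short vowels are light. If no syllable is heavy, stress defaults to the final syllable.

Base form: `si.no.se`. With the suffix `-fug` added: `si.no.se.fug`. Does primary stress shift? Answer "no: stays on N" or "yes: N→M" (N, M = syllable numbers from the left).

yes: 3→4

Base `si.no.se` (3 syllables):
  Weights: 1 si L, 2 no L, 3 se L.
  No heavy syllable in the domain; default to the final syllable = syllable 3.
  → primary stress on syllable 3.
Suffixed `si.no.se.fug` (4 syllables):
  Weights: 1 si L, 2 no L, 3 se L, 4 fug L.
  No heavy syllable in the domain; default to the final syllable = syllable 4.
  → primary stress on syllable 4.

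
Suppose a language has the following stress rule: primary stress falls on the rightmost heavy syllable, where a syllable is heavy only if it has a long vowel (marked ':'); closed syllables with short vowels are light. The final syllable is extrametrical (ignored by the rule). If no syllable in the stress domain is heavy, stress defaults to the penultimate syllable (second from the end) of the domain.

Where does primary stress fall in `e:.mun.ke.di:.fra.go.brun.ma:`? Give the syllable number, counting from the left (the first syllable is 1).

4

The final syllable (8, ma:) is extrametrical; the stress domain is syllables 1–7.
Weights: 1 e: H, 2 mun L, 3 ke L, 4 di: H, 5 fra L, 6 go L, 7 brun L.
Heavy syllables in the domain: 1, 4. The rightmost is syllable 4 (di:).
Primary stress: syllable 4 → e:.mun.ke.ˈdi:.fra.go.brun.ma:.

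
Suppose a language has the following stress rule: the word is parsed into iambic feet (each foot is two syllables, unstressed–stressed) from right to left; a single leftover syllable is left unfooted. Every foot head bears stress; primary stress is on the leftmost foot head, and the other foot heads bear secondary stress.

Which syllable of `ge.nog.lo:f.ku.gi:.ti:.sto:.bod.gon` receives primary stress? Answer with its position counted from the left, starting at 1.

Parse right to left into iambic (σˈσ) feet: ge (nog.ˈlo:f) (ku.ˈgi:) (ti:.ˈsto:) (bod.ˈgon). Syllable 1 is left unfooted.
Foot heads (stressed positions): 3, 5, 7, 9.
End Rule Leftmost: primary stress on the leftmost head = syllable 3.
Primary stress: syllable 3 → ge.nog.ˈlo:f.ku.gi:.ti:.sto:.bod.gon.

3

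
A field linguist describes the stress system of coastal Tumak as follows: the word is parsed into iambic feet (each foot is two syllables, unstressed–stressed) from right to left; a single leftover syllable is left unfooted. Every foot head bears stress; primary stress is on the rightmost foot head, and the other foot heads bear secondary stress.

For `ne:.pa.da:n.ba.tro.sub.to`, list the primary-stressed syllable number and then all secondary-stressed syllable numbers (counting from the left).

primary 7, secondary 3, 5

Parse right to left into iambic (σˈσ) feet: ne: (pa.ˈda:n) (ba.ˈtro) (sub.ˈto). Syllable 1 is left unfooted.
Foot heads (stressed positions): 3, 5, 7.
End Rule Rightmost: primary stress on the rightmost head = syllable 7.
Secondary stress on 3, 5: ne:.pa.ˌda:n.ba.ˌtro.sub.ˈto.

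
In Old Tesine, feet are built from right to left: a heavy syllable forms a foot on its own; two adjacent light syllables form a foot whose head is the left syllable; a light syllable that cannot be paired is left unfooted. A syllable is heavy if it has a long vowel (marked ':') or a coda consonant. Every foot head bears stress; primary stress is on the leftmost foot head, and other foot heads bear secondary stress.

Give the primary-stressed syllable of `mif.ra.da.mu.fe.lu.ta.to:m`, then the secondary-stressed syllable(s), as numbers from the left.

Weights: 1 mif H, 2 ra L, 3 da L, 4 mu L, 5 fe L, 6 lu L, 7 ta L, 8 to:m H.
Parse right to left (heavy = foot alone; LL = one foot; stranded L unfooted): (ˈmif) (ˈra.da) (ˈmu.fe) (ˈlu.ta) (ˈto:m).
Foot heads: 1, 2, 4, 6, 8.
Primary stress on the leftmost head = syllable 1.
Secondary stress on 2, 4, 6, 8: ˈmif.ˌra.da.ˌmu.fe.ˌlu.ta.ˌto:m.

primary 1, secondary 2, 4, 6, 8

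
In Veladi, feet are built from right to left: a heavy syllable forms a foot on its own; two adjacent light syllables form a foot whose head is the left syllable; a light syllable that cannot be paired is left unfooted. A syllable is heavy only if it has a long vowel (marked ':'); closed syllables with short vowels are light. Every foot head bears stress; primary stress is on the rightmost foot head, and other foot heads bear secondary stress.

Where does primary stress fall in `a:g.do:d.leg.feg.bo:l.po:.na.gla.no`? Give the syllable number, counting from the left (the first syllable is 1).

8

Weights: 1 a:g H, 2 do:d H, 3 leg L, 4 feg L, 5 bo:l H, 6 po: H, 7 na L, 8 gla L, 9 no L.
Parse right to left (heavy = foot alone; LL = one foot; stranded L unfooted): (ˈa:g) (ˈdo:d) (ˈleg.feg) (ˈbo:l) (ˈpo:) na (ˈgla.no).
Foot heads: 1, 2, 3, 5, 6, 8.
Primary stress on the rightmost head = syllable 8.
Primary stress: syllable 8 → a:g.do:d.leg.feg.bo:l.po:.na.ˈgla.no.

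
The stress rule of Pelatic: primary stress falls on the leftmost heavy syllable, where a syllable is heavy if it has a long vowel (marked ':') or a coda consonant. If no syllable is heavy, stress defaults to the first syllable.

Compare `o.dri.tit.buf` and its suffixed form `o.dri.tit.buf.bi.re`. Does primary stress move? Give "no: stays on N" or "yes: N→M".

Base `o.dri.tit.buf` (4 syllables):
  Weights: 1 o L, 2 dri L, 3 tit H, 4 buf H.
  Heavy syllables in the domain: 3, 4. The leftmost is syllable 3 (tit).
  → primary stress on syllable 3.
Suffixed `o.dri.tit.buf.bi.re` (6 syllables):
  Weights: 1 o L, 2 dri L, 3 tit H, 4 buf H, 5 bi L, 6 re L.
  Heavy syllables in the domain: 3, 4. The leftmost is syllable 3 (tit).
  → primary stress on syllable 3.

no: stays on 3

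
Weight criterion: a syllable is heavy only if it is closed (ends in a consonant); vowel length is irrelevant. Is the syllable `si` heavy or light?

light

`si`: short vowel, open (no coda). Open (no coda) → light.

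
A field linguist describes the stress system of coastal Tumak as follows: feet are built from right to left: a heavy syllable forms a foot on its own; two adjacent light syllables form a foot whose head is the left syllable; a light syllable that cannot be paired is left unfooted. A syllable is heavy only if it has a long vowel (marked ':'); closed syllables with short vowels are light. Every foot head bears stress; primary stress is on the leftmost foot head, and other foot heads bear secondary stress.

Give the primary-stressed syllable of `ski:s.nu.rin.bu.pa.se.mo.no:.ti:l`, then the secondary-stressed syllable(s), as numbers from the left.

Weights: 1 ski:s H, 2 nu L, 3 rin L, 4 bu L, 5 pa L, 6 se L, 7 mo L, 8 no: H, 9 ti:l H.
Parse right to left (heavy = foot alone; LL = one foot; stranded L unfooted): (ˈski:s) (ˈnu.rin) (ˈbu.pa) (ˈse.mo) (ˈno:) (ˈti:l).
Foot heads: 1, 2, 4, 6, 8, 9.
Primary stress on the leftmost head = syllable 1.
Secondary stress on 2, 4, 6, 8, 9: ˈski:s.ˌnu.rin.ˌbu.pa.ˌse.mo.ˌno:.ˌti:l.

primary 1, secondary 2, 4, 6, 8, 9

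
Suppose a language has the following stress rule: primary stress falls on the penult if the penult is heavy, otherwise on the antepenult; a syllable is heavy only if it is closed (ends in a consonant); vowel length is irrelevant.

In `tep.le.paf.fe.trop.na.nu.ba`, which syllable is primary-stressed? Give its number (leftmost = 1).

Weights: 6 na L, 7 nu L, 8 ba L.
The penult (syllable 7, nu) is light, so stress falls on the antepenult (syllable 6, na).
Primary stress: syllable 6 → tep.le.paf.fe.trop.ˈna.nu.ba.

6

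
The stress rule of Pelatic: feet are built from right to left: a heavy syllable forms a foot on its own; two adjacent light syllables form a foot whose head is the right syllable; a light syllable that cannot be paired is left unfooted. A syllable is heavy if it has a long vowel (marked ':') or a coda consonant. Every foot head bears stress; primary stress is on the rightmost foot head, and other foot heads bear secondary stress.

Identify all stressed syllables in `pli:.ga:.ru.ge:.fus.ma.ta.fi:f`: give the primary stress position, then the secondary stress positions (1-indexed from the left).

Weights: 1 pli: H, 2 ga: H, 3 ru L, 4 ge: H, 5 fus H, 6 ma L, 7 ta L, 8 fi:f H.
Parse right to left (heavy = foot alone; LL = one foot; stranded L unfooted): (ˈpli:) (ˈga:) ru (ˈge:) (ˈfus) (ma.ˈta) (ˈfi:f).
Foot heads: 1, 2, 4, 5, 7, 8.
Primary stress on the rightmost head = syllable 8.
Secondary stress on 1, 2, 4, 5, 7: ˌpli:.ˌga:.ru.ˌge:.ˌfus.ma.ˌta.ˈfi:f.

primary 8, secondary 1, 2, 4, 5, 7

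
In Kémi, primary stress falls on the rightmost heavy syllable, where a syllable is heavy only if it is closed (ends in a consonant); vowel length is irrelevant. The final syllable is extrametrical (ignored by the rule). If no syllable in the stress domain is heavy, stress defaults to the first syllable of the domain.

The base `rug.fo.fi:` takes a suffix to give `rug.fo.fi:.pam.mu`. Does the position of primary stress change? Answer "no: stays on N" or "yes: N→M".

yes: 1→4

Base `rug.fo.fi:` (3 syllables):
  The final syllable (3, fi:) is extrametrical; the stress domain is syllables 1–2.
  Weights: 1 rug H, 2 fo L.
  Heavy syllables in the domain: 1. The rightmost is syllable 1 (rug).
  → primary stress on syllable 1.
Suffixed `rug.fo.fi:.pam.mu` (5 syllables):
  The final syllable (5, mu) is extrametrical; the stress domain is syllables 1–4.
  Weights: 1 rug H, 2 fo L, 3 fi: L, 4 pam H.
  Heavy syllables in the domain: 1, 4. The rightmost is syllable 4 (pam).
  → primary stress on syllable 4.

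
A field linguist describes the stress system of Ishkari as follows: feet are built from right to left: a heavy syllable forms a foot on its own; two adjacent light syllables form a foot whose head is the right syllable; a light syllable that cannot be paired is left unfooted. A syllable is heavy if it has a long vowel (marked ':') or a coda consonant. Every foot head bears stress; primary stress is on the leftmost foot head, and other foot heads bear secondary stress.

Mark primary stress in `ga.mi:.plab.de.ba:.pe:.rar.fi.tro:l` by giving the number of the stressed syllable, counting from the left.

Weights: 1 ga L, 2 mi: H, 3 plab H, 4 de L, 5 ba: H, 6 pe: H, 7 rar H, 8 fi L, 9 tro:l H.
Parse right to left (heavy = foot alone; LL = one foot; stranded L unfooted): ga (ˈmi:) (ˈplab) de (ˈba:) (ˈpe:) (ˈrar) fi (ˈtro:l).
Foot heads: 2, 3, 5, 6, 7, 9.
Primary stress on the leftmost head = syllable 2.
Primary stress: syllable 2 → ga.ˈmi:.plab.de.ba:.pe:.rar.fi.tro:l.

2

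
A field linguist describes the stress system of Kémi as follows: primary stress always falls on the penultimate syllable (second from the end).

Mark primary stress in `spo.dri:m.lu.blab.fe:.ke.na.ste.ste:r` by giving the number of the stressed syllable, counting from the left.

8

The word has 9 syllables; the penultimate syllable (second from the end) is syllable 8 (ste).
Primary stress: syllable 8 → spo.dri:m.lu.blab.fe:.ke.na.ˈste.ste:r.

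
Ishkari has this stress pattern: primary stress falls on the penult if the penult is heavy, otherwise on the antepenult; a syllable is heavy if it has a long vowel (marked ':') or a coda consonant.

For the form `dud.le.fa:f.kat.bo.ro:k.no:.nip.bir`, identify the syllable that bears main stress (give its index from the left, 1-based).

8

Weights: 7 no: H, 8 nip H, 9 bir H.
The penult (syllable 8, nip) is heavy, so it takes stress.
Primary stress: syllable 8 → dud.le.fa:f.kat.bo.ro:k.no:.ˈnip.bir.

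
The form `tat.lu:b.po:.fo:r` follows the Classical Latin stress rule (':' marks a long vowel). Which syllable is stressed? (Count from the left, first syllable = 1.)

3

Classical Latin: stress the penult if heavy (long vowel or closed), else the antepenult.
Weights: 2 lu:b H, 3 po: H, 4 fo:r H.
The penult (syllable 3, po:) is heavy, so it takes stress.
Stress on syllable 3: tat.lu:b.ˈpo:.fo:r.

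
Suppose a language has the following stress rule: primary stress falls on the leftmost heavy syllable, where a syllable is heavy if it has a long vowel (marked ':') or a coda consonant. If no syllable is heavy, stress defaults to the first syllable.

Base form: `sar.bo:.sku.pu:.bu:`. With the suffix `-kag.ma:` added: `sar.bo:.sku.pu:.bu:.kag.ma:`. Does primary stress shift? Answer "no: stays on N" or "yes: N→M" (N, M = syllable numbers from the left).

no: stays on 1

Base `sar.bo:.sku.pu:.bu:` (5 syllables):
  Weights: 1 sar H, 2 bo: H, 3 sku L, 4 pu: H, 5 bu: H.
  Heavy syllables in the domain: 1, 2, 4, 5. The leftmost is syllable 1 (sar).
  → primary stress on syllable 1.
Suffixed `sar.bo:.sku.pu:.bu:.kag.ma:` (7 syllables):
  Weights: 1 sar H, 2 bo: H, 3 sku L, 4 pu: H, 5 bu: H, 6 kag H, 7 ma: H.
  Heavy syllables in the domain: 1, 2, 4, 5, 6, 7. The leftmost is syllable 1 (sar).
  → primary stress on syllable 1.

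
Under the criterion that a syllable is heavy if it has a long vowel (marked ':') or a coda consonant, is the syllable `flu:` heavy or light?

heavy

`flu:`: long vowel, open (no coda). Long vowel → heavy.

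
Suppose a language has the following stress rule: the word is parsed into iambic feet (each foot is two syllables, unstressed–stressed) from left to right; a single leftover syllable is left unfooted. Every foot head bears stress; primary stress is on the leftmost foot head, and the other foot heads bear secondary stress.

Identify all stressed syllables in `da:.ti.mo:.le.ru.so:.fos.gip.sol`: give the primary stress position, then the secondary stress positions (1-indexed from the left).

Parse left to right into iambic (σˈσ) feet: (da:.ˈti) (mo:.ˈle) (ru.ˈso:) (fos.ˈgip) sol. Syllable 9 is left unfooted.
Foot heads (stressed positions): 2, 4, 6, 8.
End Rule Leftmost: primary stress on the leftmost head = syllable 2.
Secondary stress on 4, 6, 8: da:.ˈti.mo:.ˌle.ru.ˌso:.fos.ˌgip.sol.

primary 2, secondary 4, 6, 8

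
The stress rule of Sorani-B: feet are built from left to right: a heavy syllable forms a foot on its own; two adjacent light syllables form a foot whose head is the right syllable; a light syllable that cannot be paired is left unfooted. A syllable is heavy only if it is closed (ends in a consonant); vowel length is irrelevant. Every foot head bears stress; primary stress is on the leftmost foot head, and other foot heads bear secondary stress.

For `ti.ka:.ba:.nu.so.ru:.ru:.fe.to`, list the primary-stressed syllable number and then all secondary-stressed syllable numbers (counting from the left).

Weights: 1 ti L, 2 ka: L, 3 ba: L, 4 nu L, 5 so L, 6 ru: L, 7 ru: L, 8 fe L, 9 to L.
Parse left to right (heavy = foot alone; LL = one foot; stranded L unfooted): (ti.ˈka:) (ba:.ˈnu) (so.ˈru:) (ru:.ˈfe) to.
Foot heads: 2, 4, 6, 8.
Primary stress on the leftmost head = syllable 2.
Secondary stress on 4, 6, 8: ti.ˈka:.ba:.ˌnu.so.ˌru:.ru:.ˌfe.to.

primary 2, secondary 4, 6, 8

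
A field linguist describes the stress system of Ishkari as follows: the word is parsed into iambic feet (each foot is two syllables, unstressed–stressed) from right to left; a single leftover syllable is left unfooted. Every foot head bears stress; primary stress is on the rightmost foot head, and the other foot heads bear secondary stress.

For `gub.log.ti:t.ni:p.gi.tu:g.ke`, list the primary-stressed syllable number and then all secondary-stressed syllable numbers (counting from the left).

Parse right to left into iambic (σˈσ) feet: gub (log.ˈti:t) (ni:p.ˈgi) (tu:g.ˈke). Syllable 1 is left unfooted.
Foot heads (stressed positions): 3, 5, 7.
End Rule Rightmost: primary stress on the rightmost head = syllable 7.
Secondary stress on 3, 5: gub.log.ˌti:t.ni:p.ˌgi.tu:g.ˈke.

primary 7, secondary 3, 5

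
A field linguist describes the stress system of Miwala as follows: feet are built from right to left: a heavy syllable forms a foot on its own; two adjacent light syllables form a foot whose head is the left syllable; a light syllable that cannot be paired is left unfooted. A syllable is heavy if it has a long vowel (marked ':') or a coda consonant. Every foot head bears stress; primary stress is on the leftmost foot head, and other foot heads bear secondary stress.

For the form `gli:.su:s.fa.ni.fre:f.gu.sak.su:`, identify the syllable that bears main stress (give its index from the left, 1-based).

1

Weights: 1 gli: H, 2 su:s H, 3 fa L, 4 ni L, 5 fre:f H, 6 gu L, 7 sak H, 8 su: H.
Parse right to left (heavy = foot alone; LL = one foot; stranded L unfooted): (ˈgli:) (ˈsu:s) (ˈfa.ni) (ˈfre:f) gu (ˈsak) (ˈsu:).
Foot heads: 1, 2, 3, 5, 7, 8.
Primary stress on the leftmost head = syllable 1.
Primary stress: syllable 1 → ˈgli:.su:s.fa.ni.fre:f.gu.sak.su:.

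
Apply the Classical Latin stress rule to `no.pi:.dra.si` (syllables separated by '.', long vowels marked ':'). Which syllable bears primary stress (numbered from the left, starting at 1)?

2

Classical Latin: stress the penult if heavy (long vowel or closed), else the antepenult.
Weights: 2 pi: H, 3 dra L, 4 si L.
The penult (syllable 3, dra) is light, so stress falls on the antepenult (syllable 2, pi:).
Stress on syllable 2: no.ˈpi:.dra.si.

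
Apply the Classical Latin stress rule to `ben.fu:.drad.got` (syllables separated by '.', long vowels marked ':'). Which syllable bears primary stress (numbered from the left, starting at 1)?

Classical Latin: stress the penult if heavy (long vowel or closed), else the antepenult.
Weights: 2 fu: H, 3 drad H, 4 got H.
The penult (syllable 3, drad) is heavy, so it takes stress.
Stress on syllable 3: ben.fu:.ˈdrad.got.

3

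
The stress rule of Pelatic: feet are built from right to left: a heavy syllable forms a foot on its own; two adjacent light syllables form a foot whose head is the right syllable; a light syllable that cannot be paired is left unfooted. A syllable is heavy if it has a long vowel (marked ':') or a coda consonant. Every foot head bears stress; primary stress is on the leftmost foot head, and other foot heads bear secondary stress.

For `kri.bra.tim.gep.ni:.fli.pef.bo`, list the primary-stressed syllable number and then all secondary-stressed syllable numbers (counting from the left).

primary 2, secondary 3, 4, 5, 7

Weights: 1 kri L, 2 bra L, 3 tim H, 4 gep H, 5 ni: H, 6 fli L, 7 pef H, 8 bo L.
Parse right to left (heavy = foot alone; LL = one foot; stranded L unfooted): (kri.ˈbra) (ˈtim) (ˈgep) (ˈni:) fli (ˈpef) bo.
Foot heads: 2, 3, 4, 5, 7.
Primary stress on the leftmost head = syllable 2.
Secondary stress on 3, 4, 5, 7: kri.ˈbra.ˌtim.ˌgep.ˌni:.fli.ˌpef.bo.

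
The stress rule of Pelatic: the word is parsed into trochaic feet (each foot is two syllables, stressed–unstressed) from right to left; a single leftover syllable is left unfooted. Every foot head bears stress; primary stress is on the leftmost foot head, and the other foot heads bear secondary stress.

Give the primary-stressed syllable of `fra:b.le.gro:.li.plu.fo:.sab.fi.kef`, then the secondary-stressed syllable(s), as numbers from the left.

Parse right to left into trochaic (ˈσσ) feet: fra:b (ˈle.gro:) (ˈli.plu) (ˈfo:.sab) (ˈfi.kef). Syllable 1 is left unfooted.
Foot heads (stressed positions): 2, 4, 6, 8.
End Rule Leftmost: primary stress on the leftmost head = syllable 2.
Secondary stress on 4, 6, 8: fra:b.ˈle.gro:.ˌli.plu.ˌfo:.sab.ˌfi.kef.

primary 2, secondary 4, 6, 8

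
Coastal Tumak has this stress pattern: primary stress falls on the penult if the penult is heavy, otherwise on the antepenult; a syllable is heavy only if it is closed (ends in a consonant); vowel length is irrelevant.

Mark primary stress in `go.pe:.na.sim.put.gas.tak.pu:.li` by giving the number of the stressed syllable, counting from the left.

Weights: 7 tak H, 8 pu: L, 9 li L.
The penult (syllable 8, pu:) is light, so stress falls on the antepenult (syllable 7, tak).
Primary stress: syllable 7 → go.pe:.na.sim.put.gas.ˈtak.pu:.li.

7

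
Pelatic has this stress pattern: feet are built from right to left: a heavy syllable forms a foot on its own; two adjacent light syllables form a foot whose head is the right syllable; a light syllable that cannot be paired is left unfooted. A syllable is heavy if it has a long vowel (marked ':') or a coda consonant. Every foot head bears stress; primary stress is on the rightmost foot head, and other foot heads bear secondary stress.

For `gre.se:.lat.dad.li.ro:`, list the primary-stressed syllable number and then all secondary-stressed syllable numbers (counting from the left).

primary 6, secondary 2, 3, 4

Weights: 1 gre L, 2 se: H, 3 lat H, 4 dad H, 5 li L, 6 ro: H.
Parse right to left (heavy = foot alone; LL = one foot; stranded L unfooted): gre (ˈse:) (ˈlat) (ˈdad) li (ˈro:).
Foot heads: 2, 3, 4, 6.
Primary stress on the rightmost head = syllable 6.
Secondary stress on 2, 3, 4: gre.ˌse:.ˌlat.ˌdad.li.ˈro:.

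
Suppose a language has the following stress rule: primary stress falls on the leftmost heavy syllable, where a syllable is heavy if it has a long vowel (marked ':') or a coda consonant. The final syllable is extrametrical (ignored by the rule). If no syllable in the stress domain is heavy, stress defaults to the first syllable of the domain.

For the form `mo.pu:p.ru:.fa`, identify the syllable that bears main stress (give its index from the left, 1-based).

2

The final syllable (4, fa) is extrametrical; the stress domain is syllables 1–3.
Weights: 1 mo L, 2 pu:p H, 3 ru: H.
Heavy syllables in the domain: 2, 3. The leftmost is syllable 2 (pu:p).
Primary stress: syllable 2 → mo.ˈpu:p.ru:.fa.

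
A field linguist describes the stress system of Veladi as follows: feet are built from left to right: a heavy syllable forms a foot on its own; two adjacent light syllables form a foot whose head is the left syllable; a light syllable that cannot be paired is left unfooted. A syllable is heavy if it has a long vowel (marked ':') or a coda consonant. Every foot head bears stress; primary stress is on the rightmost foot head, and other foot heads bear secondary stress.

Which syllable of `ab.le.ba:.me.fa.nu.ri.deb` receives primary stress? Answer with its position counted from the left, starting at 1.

Weights: 1 ab H, 2 le L, 3 ba: H, 4 me L, 5 fa L, 6 nu L, 7 ri L, 8 deb H.
Parse left to right (heavy = foot alone; LL = one foot; stranded L unfooted): (ˈab) le (ˈba:) (ˈme.fa) (ˈnu.ri) (ˈdeb).
Foot heads: 1, 3, 4, 6, 8.
Primary stress on the rightmost head = syllable 8.
Primary stress: syllable 8 → ab.le.ba:.me.fa.nu.ri.ˈdeb.

8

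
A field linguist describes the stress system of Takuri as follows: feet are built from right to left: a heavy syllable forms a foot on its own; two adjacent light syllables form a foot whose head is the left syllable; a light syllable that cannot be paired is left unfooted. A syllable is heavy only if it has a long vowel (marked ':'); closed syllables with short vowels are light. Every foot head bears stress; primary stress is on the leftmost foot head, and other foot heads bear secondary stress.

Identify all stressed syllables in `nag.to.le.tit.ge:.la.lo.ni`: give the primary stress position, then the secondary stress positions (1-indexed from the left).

Weights: 1 nag L, 2 to L, 3 le L, 4 tit L, 5 ge: H, 6 la L, 7 lo L, 8 ni L.
Parse right to left (heavy = foot alone; LL = one foot; stranded L unfooted): (ˈnag.to) (ˈle.tit) (ˈge:) la (ˈlo.ni).
Foot heads: 1, 3, 5, 7.
Primary stress on the leftmost head = syllable 1.
Secondary stress on 3, 5, 7: ˈnag.to.ˌle.tit.ˌge:.la.ˌlo.ni.

primary 1, secondary 3, 5, 7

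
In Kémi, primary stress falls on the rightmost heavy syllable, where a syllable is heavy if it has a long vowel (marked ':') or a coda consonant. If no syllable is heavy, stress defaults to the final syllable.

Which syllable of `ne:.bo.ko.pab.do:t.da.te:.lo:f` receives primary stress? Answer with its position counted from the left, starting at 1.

8

Weights: 1 ne: H, 2 bo L, 3 ko L, 4 pab H, 5 do:t H, 6 da L, 7 te: H, 8 lo:f H.
Heavy syllables in the domain: 1, 4, 5, 7, 8. The rightmost is syllable 8 (lo:f).
Primary stress: syllable 8 → ne:.bo.ko.pab.do:t.da.te:.ˈlo:f.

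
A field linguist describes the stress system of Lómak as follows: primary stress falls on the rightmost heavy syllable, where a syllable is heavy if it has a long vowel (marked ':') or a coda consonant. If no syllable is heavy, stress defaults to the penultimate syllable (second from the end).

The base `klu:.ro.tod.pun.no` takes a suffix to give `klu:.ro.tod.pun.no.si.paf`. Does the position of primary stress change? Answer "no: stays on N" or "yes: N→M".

yes: 4→7

Base `klu:.ro.tod.pun.no` (5 syllables):
  Weights: 1 klu: H, 2 ro L, 3 tod H, 4 pun H, 5 no L.
  Heavy syllables in the domain: 1, 3, 4. The rightmost is syllable 4 (pun).
  → primary stress on syllable 4.
Suffixed `klu:.ro.tod.pun.no.si.paf` (7 syllables):
  Weights: 1 klu: H, 2 ro L, 3 tod H, 4 pun H, 5 no L, 6 si L, 7 paf H.
  Heavy syllables in the domain: 1, 3, 4, 7. The rightmost is syllable 7 (paf).
  → primary stress on syllable 7.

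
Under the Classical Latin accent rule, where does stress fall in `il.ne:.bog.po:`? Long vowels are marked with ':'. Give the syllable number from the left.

Classical Latin: stress the penult if heavy (long vowel or closed), else the antepenult.
Weights: 2 ne: H, 3 bog H, 4 po: H.
The penult (syllable 3, bog) is heavy, so it takes stress.
Stress on syllable 3: il.ne:.ˈbog.po:.

3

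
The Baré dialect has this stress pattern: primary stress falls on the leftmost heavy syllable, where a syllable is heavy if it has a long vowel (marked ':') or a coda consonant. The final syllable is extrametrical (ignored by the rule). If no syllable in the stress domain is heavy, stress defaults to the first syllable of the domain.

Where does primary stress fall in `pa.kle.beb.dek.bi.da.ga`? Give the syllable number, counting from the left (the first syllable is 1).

3

The final syllable (7, ga) is extrametrical; the stress domain is syllables 1–6.
Weights: 1 pa L, 2 kle L, 3 beb H, 4 dek H, 5 bi L, 6 da L.
Heavy syllables in the domain: 3, 4. The leftmost is syllable 3 (beb).
Primary stress: syllable 3 → pa.kle.ˈbeb.dek.bi.da.ga.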